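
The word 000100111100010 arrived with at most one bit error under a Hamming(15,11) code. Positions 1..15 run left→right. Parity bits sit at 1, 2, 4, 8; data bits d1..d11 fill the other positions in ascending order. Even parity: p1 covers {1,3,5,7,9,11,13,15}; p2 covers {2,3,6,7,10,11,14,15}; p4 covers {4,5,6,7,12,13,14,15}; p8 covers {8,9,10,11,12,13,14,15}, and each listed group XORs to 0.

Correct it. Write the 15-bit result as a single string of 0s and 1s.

000101111100010

s1 (pos 1,3,5,7,9,11,13,15): 0⊕0⊕0⊕1⊕1⊕0⊕0⊕0 = 0
s2 (pos 2,3,6,7,10,11,14,15): 0⊕0⊕0⊕1⊕1⊕0⊕1⊕0 = 1
s4 (pos 4,5,6,7,12,13,14,15): 1⊕0⊕0⊕1⊕0⊕0⊕1⊕0 = 1
s8 (pos 8,9,10,11,12,13,14,15): 1⊕1⊕1⊕0⊕0⊕0⊕1⊕0 = 0
Syndrome s8…s1 = 0110 → error at position 6.
Flip position 6: 000100111100010 → 000101111100010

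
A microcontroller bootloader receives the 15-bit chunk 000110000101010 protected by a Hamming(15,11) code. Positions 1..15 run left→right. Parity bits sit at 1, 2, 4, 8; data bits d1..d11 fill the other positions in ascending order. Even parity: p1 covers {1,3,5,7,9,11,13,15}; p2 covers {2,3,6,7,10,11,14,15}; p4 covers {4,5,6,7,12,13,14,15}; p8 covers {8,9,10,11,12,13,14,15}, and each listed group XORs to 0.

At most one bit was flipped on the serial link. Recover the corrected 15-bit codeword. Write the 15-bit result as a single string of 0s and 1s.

000110001101010

s1 (pos 1,3,5,7,9,11,13,15): 0⊕0⊕1⊕0⊕0⊕0⊕0⊕0 = 1
s2 (pos 2,3,6,7,10,11,14,15): 0⊕0⊕0⊕0⊕1⊕0⊕1⊕0 = 0
s4 (pos 4,5,6,7,12,13,14,15): 1⊕1⊕0⊕0⊕1⊕0⊕1⊕0 = 0
s8 (pos 8,9,10,11,12,13,14,15): 0⊕0⊕1⊕0⊕1⊕0⊕1⊕0 = 1
Syndrome s8…s1 = 1001 → error at position 9.
Flip position 9: 000110000101010 → 000110001101010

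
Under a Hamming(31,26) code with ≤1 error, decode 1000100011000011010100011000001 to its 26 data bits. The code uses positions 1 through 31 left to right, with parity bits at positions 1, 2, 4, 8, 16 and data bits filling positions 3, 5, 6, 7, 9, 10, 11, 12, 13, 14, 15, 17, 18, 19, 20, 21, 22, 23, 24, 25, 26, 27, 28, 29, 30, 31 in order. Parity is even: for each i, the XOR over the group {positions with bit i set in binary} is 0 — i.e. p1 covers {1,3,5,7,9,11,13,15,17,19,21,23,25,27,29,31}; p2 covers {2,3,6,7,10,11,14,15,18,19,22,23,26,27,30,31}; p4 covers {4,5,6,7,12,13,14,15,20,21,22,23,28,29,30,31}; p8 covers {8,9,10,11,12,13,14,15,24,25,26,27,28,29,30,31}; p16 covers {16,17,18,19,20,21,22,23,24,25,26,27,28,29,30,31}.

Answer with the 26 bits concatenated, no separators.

s1 (pos 1,3,5,7,9,11,13,15,17,19,21,23,25,27,29,31): 1⊕0⊕1⊕0⊕1⊕0⊕0⊕1⊕0⊕0⊕0⊕0⊕1⊕0⊕0⊕1 = 0
s2 (pos 2,3,6,7,10,11,14,15,18,19,22,23,26,27,30,31): 0⊕0⊕0⊕0⊕1⊕0⊕0⊕1⊕1⊕0⊕0⊕0⊕0⊕0⊕0⊕1 = 0
s4 (pos 4,5,6,7,12,13,14,15,20,21,22,23,28,29,30,31): 0⊕1⊕0⊕0⊕0⊕0⊕0⊕1⊕1⊕0⊕0⊕0⊕0⊕0⊕0⊕1 = 0
s8 (pos 8,9,10,11,12,13,14,15,24,25,26,27,28,29,30,31): 0⊕1⊕1⊕0⊕0⊕0⊕0⊕1⊕1⊕1⊕0⊕0⊕0⊕0⊕0⊕1 = 0
s16 (pos 16,17,18,19,20,21,22,23,24,25,26,27,28,29,30,31): 1⊕0⊕1⊕0⊕1⊕0⊕0⊕0⊕1⊕1⊕0⊕0⊕0⊕0⊕0⊕1 = 0
Syndrome s16…s1 = 00000 → no error.
Read data bits from positions 3,5,6,7,9,10,11,12,13,14,15,17,18,19,20,21,22,23,24,25,26,27,28,29,30,31: 01001100001010100011000001

01001100001010100011000001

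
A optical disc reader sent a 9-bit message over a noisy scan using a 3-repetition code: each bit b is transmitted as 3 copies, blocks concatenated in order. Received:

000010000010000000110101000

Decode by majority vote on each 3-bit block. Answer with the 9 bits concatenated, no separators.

000000110

Block 1 (000): 0 ones → 0
Block 2 (010): 1 one → 0
Block 3 (000): 0 ones → 0
Block 4 (010): 1 one → 0
Block 5 (000): 0 ones → 0
Block 6 (000): 0 ones → 0
Block 7 (110): 2 ones → 1
Block 8 (101): 2 ones → 1
Block 9 (000): 0 ones → 0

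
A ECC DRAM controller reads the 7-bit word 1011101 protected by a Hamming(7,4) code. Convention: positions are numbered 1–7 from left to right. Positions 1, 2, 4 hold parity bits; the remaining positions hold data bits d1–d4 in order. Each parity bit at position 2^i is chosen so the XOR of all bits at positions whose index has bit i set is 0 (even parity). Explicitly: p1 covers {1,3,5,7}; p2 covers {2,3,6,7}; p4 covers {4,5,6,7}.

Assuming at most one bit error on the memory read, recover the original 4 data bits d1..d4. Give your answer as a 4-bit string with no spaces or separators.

s1 (pos 1,3,5,7): 1⊕1⊕1⊕1 = 0
s2 (pos 2,3,6,7): 0⊕1⊕0⊕1 = 0
s4 (pos 4,5,6,7): 1⊕1⊕0⊕1 = 1
Syndrome s4…s1 = 100 → error at position 4.
Flip position 4: 1011101 → 1010101
Read data bits from positions 3,5,6,7: 1101

1101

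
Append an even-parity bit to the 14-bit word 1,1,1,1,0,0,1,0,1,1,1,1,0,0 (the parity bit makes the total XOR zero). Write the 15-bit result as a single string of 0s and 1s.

XOR of the 14 data bits: 1⊕1⊕1⊕1⊕0⊕0⊕1⊕0⊕1⊕1⊕1⊕1⊕0⊕0 = 1
Parity bit = 1 (so all 15 bits XOR to 0).

111100101111001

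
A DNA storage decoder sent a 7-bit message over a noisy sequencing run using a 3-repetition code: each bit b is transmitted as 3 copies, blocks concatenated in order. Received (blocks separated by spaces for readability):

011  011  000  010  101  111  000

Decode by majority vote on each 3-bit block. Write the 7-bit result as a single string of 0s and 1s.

Block 1 (011): 2 ones → 1
Block 2 (011): 2 ones → 1
Block 3 (000): 0 ones → 0
Block 4 (010): 1 one → 0
Block 5 (101): 2 ones → 1
Block 6 (111): 3 ones → 1
Block 7 (000): 0 ones → 0

1100110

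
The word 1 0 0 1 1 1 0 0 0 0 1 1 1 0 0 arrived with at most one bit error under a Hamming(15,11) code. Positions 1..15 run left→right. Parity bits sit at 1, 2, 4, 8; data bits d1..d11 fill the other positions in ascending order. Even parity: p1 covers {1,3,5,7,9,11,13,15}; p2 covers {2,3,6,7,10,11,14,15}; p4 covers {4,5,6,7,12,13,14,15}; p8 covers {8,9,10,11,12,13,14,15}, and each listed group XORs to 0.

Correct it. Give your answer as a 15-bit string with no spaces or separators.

s1 (pos 1,3,5,7,9,11,13,15): 1⊕0⊕1⊕0⊕0⊕1⊕1⊕0 = 0
s2 (pos 2,3,6,7,10,11,14,15): 0⊕0⊕1⊕0⊕0⊕1⊕0⊕0 = 0
s4 (pos 4,5,6,7,12,13,14,15): 1⊕1⊕1⊕0⊕1⊕1⊕0⊕0 = 1
s8 (pos 8,9,10,11,12,13,14,15): 0⊕0⊕0⊕1⊕1⊕1⊕0⊕0 = 1
Syndrome s8…s1 = 1100 → error at position 12.
Flip position 12: 100111000011100 → 100111000010100

100111000010100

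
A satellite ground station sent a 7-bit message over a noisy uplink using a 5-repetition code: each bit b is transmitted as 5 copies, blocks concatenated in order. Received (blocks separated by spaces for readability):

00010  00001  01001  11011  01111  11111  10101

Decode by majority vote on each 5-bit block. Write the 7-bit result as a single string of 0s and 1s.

0001111

Block 1 (00010): 1 one → 0
Block 2 (00001): 1 one → 0
Block 3 (01001): 2 ones → 0
Block 4 (11011): 4 ones → 1
Block 5 (01111): 4 ones → 1
Block 6 (11111): 5 ones → 1
Block 7 (10101): 3 ones → 1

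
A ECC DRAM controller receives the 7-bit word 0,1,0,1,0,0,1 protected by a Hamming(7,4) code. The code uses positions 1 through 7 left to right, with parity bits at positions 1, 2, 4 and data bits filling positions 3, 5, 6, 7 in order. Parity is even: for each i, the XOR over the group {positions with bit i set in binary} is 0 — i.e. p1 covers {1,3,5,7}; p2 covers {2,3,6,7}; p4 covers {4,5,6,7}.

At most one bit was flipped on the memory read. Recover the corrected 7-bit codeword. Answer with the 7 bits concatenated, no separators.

1101001

s1 (pos 1,3,5,7): 0⊕0⊕0⊕1 = 1
s2 (pos 2,3,6,7): 1⊕0⊕0⊕1 = 0
s4 (pos 4,5,6,7): 1⊕0⊕0⊕1 = 0
Syndrome s4…s1 = 001 → error at position 1.
Flip position 1: 0101001 → 1101001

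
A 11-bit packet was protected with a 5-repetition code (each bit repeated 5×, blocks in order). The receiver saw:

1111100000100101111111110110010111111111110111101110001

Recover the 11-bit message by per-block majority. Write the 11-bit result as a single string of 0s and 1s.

10011111110

Block 1 (11111): 5 ones → 1
Block 2 (00000): 0 ones → 0
Block 3 (10010): 2 ones → 0
Block 4 (11111): 5 ones → 1
Block 5 (11110): 4 ones → 1
Block 6 (11001): 3 ones → 1
Block 7 (01111): 4 ones → 1
Block 8 (11111): 5 ones → 1
Block 9 (11011): 4 ones → 1
Block 10 (11011): 4 ones → 1
Block 11 (10001): 2 ones → 0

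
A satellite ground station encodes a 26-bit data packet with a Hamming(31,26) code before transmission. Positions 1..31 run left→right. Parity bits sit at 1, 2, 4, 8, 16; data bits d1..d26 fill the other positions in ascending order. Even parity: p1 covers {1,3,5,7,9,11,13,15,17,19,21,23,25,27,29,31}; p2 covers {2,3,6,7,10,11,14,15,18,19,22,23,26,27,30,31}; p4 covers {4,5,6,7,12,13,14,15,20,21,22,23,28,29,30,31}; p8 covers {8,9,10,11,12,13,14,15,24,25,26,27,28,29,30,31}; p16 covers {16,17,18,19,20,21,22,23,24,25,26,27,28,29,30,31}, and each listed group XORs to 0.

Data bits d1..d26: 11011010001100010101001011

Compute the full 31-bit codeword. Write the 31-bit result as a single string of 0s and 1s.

Place data at non-parity positions: p1 p2 1 p4 1 0 1 p8 1 0 1 0 0 0 1 p16 1 0 0 0 1 0 1 0 1 0 0 1 0 1 1
p1 (pos 1,3,5,7,9,11,13,15,17,19,21,23,25,27,29,31): XOR of data positions = 1⊕1⊕1⊕1⊕1⊕0⊕1⊕1⊕0⊕1⊕1⊕1⊕0⊕0⊕1 = 1
p2 (pos 2,3,6,7,10,11,14,15,18,19,22,23,26,27,30,31): XOR of data positions = 1⊕0⊕1⊕0⊕1⊕0⊕1⊕0⊕0⊕0⊕1⊕0⊕0⊕1⊕1 = 1
p4 (pos 4,5,6,7,12,13,14,15,20,21,22,23,28,29,30,31): XOR of data positions = 1⊕0⊕1⊕0⊕0⊕0⊕1⊕0⊕1⊕0⊕1⊕1⊕0⊕1⊕1 = 0
p8 (pos 8,9,10,11,12,13,14,15,24,25,26,27,28,29,30,31): XOR of data positions = 1⊕0⊕1⊕0⊕0⊕0⊕1⊕0⊕1⊕0⊕0⊕1⊕0⊕1⊕1 = 1
p16 (pos 16,17,18,19,20,21,22,23,24,25,26,27,28,29,30,31): XOR of data positions = 1⊕0⊕0⊕0⊕1⊕0⊕1⊕0⊕1⊕0⊕0⊕1⊕0⊕1⊕1 = 1
Codeword: 1110101110100011100010101001011

1110101110100011100010101001011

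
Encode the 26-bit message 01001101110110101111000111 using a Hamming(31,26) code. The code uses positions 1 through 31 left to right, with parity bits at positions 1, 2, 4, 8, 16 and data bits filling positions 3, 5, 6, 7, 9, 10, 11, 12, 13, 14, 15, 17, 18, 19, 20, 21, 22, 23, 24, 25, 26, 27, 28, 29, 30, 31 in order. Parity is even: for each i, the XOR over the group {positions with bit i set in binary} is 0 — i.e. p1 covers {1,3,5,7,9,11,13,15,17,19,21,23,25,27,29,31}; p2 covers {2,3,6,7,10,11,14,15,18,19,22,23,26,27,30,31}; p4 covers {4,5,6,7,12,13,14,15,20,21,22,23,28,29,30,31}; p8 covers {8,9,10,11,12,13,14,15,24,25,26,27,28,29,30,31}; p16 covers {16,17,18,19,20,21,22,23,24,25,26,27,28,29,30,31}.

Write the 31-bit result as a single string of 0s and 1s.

Place data at non-parity positions: p1 p2 0 p4 1 0 0 p8 1 1 0 1 1 1 0 p16 1 1 0 1 0 1 1 1 1 0 0 0 1 1 1
p1 (pos 1,3,5,7,9,11,13,15,17,19,21,23,25,27,29,31): XOR of data positions = 0⊕1⊕0⊕1⊕0⊕1⊕0⊕1⊕0⊕0⊕1⊕1⊕0⊕1⊕1 = 0
p2 (pos 2,3,6,7,10,11,14,15,18,19,22,23,26,27,30,31): XOR of data positions = 0⊕0⊕0⊕1⊕0⊕1⊕0⊕1⊕0⊕1⊕1⊕0⊕0⊕1⊕1 = 1
p4 (pos 4,5,6,7,12,13,14,15,20,21,22,23,28,29,30,31): XOR of data positions = 1⊕0⊕0⊕1⊕1⊕1⊕0⊕1⊕0⊕1⊕1⊕0⊕1⊕1⊕1 = 0
p8 (pos 8,9,10,11,12,13,14,15,24,25,26,27,28,29,30,31): XOR of data positions = 1⊕1⊕0⊕1⊕1⊕1⊕0⊕1⊕1⊕0⊕0⊕0⊕1⊕1⊕1 = 0
p16 (pos 16,17,18,19,20,21,22,23,24,25,26,27,28,29,30,31): XOR of data positions = 1⊕1⊕0⊕1⊕0⊕1⊕1⊕1⊕1⊕0⊕0⊕0⊕1⊕1⊕1 = 0
Codeword: 0100100011011100110101111000111

0100100011011100110101111000111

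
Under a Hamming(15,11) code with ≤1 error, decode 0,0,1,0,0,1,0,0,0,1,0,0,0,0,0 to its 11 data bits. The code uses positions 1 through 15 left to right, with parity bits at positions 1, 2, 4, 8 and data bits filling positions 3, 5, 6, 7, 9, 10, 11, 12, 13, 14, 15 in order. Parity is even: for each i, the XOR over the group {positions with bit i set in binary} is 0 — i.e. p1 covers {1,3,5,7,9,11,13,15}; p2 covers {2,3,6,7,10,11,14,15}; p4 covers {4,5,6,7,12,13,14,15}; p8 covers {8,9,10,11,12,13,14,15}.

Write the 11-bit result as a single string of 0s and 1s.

s1 (pos 1,3,5,7,9,11,13,15): 0⊕1⊕0⊕0⊕0⊕0⊕0⊕0 = 1
s2 (pos 2,3,6,7,10,11,14,15): 0⊕1⊕1⊕0⊕1⊕0⊕0⊕0 = 1
s4 (pos 4,5,6,7,12,13,14,15): 0⊕0⊕1⊕0⊕0⊕0⊕0⊕0 = 1
s8 (pos 8,9,10,11,12,13,14,15): 0⊕0⊕1⊕0⊕0⊕0⊕0⊕0 = 1
Syndrome s8…s1 = 1111 → error at position 15.
Flip position 15: 001001000100000 → 001001000100001
Read data bits from positions 3,5,6,7,9,10,11,12,13,14,15: 10100100001

10100100001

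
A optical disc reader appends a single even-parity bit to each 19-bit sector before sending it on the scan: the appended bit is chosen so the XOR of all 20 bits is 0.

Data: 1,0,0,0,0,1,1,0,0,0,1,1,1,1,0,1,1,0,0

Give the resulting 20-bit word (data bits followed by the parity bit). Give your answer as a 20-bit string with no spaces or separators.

10000110001111011001

XOR of the 19 data bits: 1⊕0⊕0⊕0⊕0⊕1⊕1⊕0⊕0⊕0⊕1⊕1⊕1⊕1⊕0⊕1⊕1⊕0⊕0 = 1
Parity bit = 1 (so all 20 bits XOR to 0).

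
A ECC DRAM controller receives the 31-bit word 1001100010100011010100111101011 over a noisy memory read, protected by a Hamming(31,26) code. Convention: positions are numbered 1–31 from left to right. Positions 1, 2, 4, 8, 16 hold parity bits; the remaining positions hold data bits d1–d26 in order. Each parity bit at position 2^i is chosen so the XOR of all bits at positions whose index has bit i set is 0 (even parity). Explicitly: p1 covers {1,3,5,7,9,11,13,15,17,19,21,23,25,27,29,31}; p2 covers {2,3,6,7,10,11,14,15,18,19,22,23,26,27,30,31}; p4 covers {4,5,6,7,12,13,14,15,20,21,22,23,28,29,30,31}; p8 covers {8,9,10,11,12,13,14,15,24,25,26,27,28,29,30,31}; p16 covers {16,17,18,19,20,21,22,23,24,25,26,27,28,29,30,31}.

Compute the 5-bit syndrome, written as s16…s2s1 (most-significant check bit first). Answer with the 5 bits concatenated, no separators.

s1 (pos 1,3,5,7,9,11,13,15,17,19,21,23,25,27,29,31): 1⊕0⊕1⊕0⊕1⊕1⊕0⊕1⊕0⊕0⊕0⊕1⊕1⊕0⊕0⊕1 = 0
s2 (pos 2,3,6,7,10,11,14,15,18,19,22,23,26,27,30,31): 0⊕0⊕0⊕0⊕0⊕1⊕0⊕1⊕1⊕0⊕0⊕1⊕1⊕0⊕1⊕1 = 1
s4 (pos 4,5,6,7,12,13,14,15,20,21,22,23,28,29,30,31): 1⊕1⊕0⊕0⊕0⊕0⊕0⊕1⊕1⊕0⊕0⊕1⊕1⊕0⊕1⊕1 = 0
s8 (pos 8,9,10,11,12,13,14,15,24,25,26,27,28,29,30,31): 0⊕1⊕0⊕1⊕0⊕0⊕0⊕1⊕1⊕1⊕1⊕0⊕1⊕0⊕1⊕1 = 1
s16 (pos 16,17,18,19,20,21,22,23,24,25,26,27,28,29,30,31): 1⊕0⊕1⊕0⊕1⊕0⊕0⊕1⊕1⊕1⊕1⊕0⊕1⊕0⊕1⊕1 = 0
Syndrome s16…s1 = 01010 → error at position 10.

01010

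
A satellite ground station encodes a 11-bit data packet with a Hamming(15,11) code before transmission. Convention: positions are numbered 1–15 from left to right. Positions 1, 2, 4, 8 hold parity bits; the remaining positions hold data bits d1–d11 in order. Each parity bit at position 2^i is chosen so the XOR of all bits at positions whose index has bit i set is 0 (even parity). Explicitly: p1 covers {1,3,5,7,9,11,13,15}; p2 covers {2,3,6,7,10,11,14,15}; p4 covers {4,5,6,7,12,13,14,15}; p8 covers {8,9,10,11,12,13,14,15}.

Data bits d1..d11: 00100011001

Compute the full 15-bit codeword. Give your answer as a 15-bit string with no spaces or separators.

Place data at non-parity positions: p1 p2 0 p4 0 1 0 p8 0 0 1 1 0 0 1
p1 (pos 1,3,5,7,9,11,13,15): XOR of data positions = 0⊕0⊕0⊕0⊕1⊕0⊕1 = 0
p2 (pos 2,3,6,7,10,11,14,15): XOR of data positions = 0⊕1⊕0⊕0⊕1⊕0⊕1 = 1
p4 (pos 4,5,6,7,12,13,14,15): XOR of data positions = 0⊕1⊕0⊕1⊕0⊕0⊕1 = 1
p8 (pos 8,9,10,11,12,13,14,15): XOR of data positions = 0⊕0⊕1⊕1⊕0⊕0⊕1 = 1
Codeword: 010101010011001

010101010011001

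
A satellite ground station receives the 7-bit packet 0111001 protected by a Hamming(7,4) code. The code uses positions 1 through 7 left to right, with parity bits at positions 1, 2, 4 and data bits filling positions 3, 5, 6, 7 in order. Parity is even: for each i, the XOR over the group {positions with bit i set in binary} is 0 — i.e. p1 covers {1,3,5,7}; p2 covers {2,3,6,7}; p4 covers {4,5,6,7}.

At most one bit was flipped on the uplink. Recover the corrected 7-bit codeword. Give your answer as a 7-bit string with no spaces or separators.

s1 (pos 1,3,5,7): 0⊕1⊕0⊕1 = 0
s2 (pos 2,3,6,7): 1⊕1⊕0⊕1 = 1
s4 (pos 4,5,6,7): 1⊕0⊕0⊕1 = 0
Syndrome s4…s1 = 010 → error at position 2.
Flip position 2: 0111001 → 0011001

0011001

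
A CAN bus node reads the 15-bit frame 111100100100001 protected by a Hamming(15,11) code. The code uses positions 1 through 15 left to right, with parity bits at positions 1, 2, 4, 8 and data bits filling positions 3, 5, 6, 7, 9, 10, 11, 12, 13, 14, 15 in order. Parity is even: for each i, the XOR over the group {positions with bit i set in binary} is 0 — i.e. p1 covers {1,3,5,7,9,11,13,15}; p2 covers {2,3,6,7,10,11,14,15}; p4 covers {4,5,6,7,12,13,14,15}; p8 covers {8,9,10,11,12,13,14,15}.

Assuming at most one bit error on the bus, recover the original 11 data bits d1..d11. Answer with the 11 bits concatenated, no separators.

10110100001

s1 (pos 1,3,5,7,9,11,13,15): 1⊕1⊕0⊕1⊕0⊕0⊕0⊕1 = 0
s2 (pos 2,3,6,7,10,11,14,15): 1⊕1⊕0⊕1⊕1⊕0⊕0⊕1 = 1
s4 (pos 4,5,6,7,12,13,14,15): 1⊕0⊕0⊕1⊕0⊕0⊕0⊕1 = 1
s8 (pos 8,9,10,11,12,13,14,15): 0⊕0⊕1⊕0⊕0⊕0⊕0⊕1 = 0
Syndrome s8…s1 = 0110 → error at position 6.
Flip position 6: 111100100100001 → 111101100100001
Read data bits from positions 3,5,6,7,9,10,11,12,13,14,15: 10110100001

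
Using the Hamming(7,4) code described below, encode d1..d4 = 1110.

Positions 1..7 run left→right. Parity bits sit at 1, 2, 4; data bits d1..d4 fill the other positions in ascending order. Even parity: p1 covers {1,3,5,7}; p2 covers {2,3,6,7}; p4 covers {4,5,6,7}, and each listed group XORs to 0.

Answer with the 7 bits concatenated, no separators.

0010110

Place data at non-parity positions: p1 p2 1 p4 1 1 0
p1 (pos 1,3,5,7): XOR of data positions = 1⊕1⊕0 = 0
p2 (pos 2,3,6,7): XOR of data positions = 1⊕1⊕0 = 0
p4 (pos 4,5,6,7): XOR of data positions = 1⊕1⊕0 = 0
Codeword: 0010110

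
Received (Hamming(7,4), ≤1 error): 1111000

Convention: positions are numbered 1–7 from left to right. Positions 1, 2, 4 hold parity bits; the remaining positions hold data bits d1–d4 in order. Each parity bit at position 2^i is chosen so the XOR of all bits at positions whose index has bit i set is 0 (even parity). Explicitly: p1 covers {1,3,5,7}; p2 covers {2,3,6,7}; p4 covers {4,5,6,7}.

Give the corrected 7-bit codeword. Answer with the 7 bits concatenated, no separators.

1110000

s1 (pos 1,3,5,7): 1⊕1⊕0⊕0 = 0
s2 (pos 2,3,6,7): 1⊕1⊕0⊕0 = 0
s4 (pos 4,5,6,7): 1⊕0⊕0⊕0 = 1
Syndrome s4…s1 = 100 → error at position 4.
Flip position 4: 1111000 → 1110000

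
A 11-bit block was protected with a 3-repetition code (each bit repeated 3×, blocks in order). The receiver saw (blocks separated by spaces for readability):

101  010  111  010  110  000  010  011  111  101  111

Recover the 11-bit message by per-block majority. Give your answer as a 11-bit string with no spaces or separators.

Block 1 (101): 2 ones → 1
Block 2 (010): 1 one → 0
Block 3 (111): 3 ones → 1
Block 4 (010): 1 one → 0
Block 5 (110): 2 ones → 1
Block 6 (000): 0 ones → 0
Block 7 (010): 1 one → 0
Block 8 (011): 2 ones → 1
Block 9 (111): 3 ones → 1
Block 10 (101): 2 ones → 1
Block 11 (111): 3 ones → 1

10101001111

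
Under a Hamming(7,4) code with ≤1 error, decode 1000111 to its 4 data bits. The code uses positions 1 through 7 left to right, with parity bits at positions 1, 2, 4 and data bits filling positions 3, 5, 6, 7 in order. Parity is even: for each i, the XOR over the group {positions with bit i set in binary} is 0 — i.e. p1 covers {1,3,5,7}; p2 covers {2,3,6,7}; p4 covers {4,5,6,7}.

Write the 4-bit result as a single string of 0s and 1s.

s1 (pos 1,3,5,7): 1⊕0⊕1⊕1 = 1
s2 (pos 2,3,6,7): 0⊕0⊕1⊕1 = 0
s4 (pos 4,5,6,7): 0⊕1⊕1⊕1 = 1
Syndrome s4…s1 = 101 → error at position 5.
Flip position 5: 1000111 → 1000011
Read data bits from positions 3,5,6,7: 0011

0011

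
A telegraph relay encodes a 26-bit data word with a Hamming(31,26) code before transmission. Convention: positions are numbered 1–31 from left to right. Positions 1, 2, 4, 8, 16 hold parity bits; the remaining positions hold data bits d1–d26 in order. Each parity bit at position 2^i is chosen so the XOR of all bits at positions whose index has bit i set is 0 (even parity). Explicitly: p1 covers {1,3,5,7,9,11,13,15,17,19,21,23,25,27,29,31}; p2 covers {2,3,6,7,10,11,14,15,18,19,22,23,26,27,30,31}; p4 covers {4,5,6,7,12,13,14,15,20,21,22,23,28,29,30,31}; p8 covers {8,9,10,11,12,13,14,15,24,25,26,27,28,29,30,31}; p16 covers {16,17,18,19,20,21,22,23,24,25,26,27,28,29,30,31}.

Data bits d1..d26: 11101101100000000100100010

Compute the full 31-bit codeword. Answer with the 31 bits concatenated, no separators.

Place data at non-parity positions: p1 p2 1 p4 1 1 0 p8 1 1 0 1 1 0 0 p16 0 0 0 0 0 0 1 0 0 1 0 0 0 1 0
p1 (pos 1,3,5,7,9,11,13,15,17,19,21,23,25,27,29,31): XOR of data positions = 1⊕1⊕0⊕1⊕0⊕1⊕0⊕0⊕0⊕0⊕1⊕0⊕0⊕0⊕0 = 1
p2 (pos 2,3,6,7,10,11,14,15,18,19,22,23,26,27,30,31): XOR of data positions = 1⊕1⊕0⊕1⊕0⊕0⊕0⊕0⊕0⊕0⊕1⊕1⊕0⊕1⊕0 = 0
p4 (pos 4,5,6,7,12,13,14,15,20,21,22,23,28,29,30,31): XOR of data positions = 1⊕1⊕0⊕1⊕1⊕0⊕0⊕0⊕0⊕0⊕1⊕0⊕0⊕1⊕0 = 0
p8 (pos 8,9,10,11,12,13,14,15,24,25,26,27,28,29,30,31): XOR of data positions = 1⊕1⊕0⊕1⊕1⊕0⊕0⊕0⊕0⊕1⊕0⊕0⊕0⊕1⊕0 = 0
p16 (pos 16,17,18,19,20,21,22,23,24,25,26,27,28,29,30,31): XOR of data positions = 0⊕0⊕0⊕0⊕0⊕0⊕1⊕0⊕0⊕1⊕0⊕0⊕0⊕1⊕0 = 1
Codeword: 1010110011011001000000100100010

1010110011011001000000100100010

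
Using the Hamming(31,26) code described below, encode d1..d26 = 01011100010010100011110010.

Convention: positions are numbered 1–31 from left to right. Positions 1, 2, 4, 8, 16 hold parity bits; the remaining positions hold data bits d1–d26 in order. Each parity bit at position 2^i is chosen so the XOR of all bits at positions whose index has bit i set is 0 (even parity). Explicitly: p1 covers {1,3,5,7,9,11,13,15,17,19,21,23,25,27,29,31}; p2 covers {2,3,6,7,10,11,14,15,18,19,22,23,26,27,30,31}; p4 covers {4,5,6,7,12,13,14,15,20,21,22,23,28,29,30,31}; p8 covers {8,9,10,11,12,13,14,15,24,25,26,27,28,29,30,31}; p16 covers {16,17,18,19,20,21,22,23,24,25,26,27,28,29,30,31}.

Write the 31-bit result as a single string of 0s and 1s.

Place data at non-parity positions: p1 p2 0 p4 1 0 1 p8 1 1 0 0 0 1 0 p16 0 1 0 1 0 0 0 1 1 1 1 0 0 1 0
p1 (pos 1,3,5,7,9,11,13,15,17,19,21,23,25,27,29,31): XOR of data positions = 0⊕1⊕1⊕1⊕0⊕0⊕0⊕0⊕0⊕0⊕0⊕1⊕1⊕0⊕0 = 1
p2 (pos 2,3,6,7,10,11,14,15,18,19,22,23,26,27,30,31): XOR of data positions = 0⊕0⊕1⊕1⊕0⊕1⊕0⊕1⊕0⊕0⊕0⊕1⊕1⊕1⊕0 = 1
p4 (pos 4,5,6,7,12,13,14,15,20,21,22,23,28,29,30,31): XOR of data positions = 1⊕0⊕1⊕0⊕0⊕1⊕0⊕1⊕0⊕0⊕0⊕0⊕0⊕1⊕0 = 1
p8 (pos 8,9,10,11,12,13,14,15,24,25,26,27,28,29,30,31): XOR of data positions = 1⊕1⊕0⊕0⊕0⊕1⊕0⊕1⊕1⊕1⊕1⊕0⊕0⊕1⊕0 = 0
p16 (pos 16,17,18,19,20,21,22,23,24,25,26,27,28,29,30,31): XOR of data positions = 0⊕1⊕0⊕1⊕0⊕0⊕0⊕1⊕1⊕1⊕1⊕0⊕0⊕1⊕0 = 1
Codeword: 1101101011000101010100011110010

1101101011000101010100011110010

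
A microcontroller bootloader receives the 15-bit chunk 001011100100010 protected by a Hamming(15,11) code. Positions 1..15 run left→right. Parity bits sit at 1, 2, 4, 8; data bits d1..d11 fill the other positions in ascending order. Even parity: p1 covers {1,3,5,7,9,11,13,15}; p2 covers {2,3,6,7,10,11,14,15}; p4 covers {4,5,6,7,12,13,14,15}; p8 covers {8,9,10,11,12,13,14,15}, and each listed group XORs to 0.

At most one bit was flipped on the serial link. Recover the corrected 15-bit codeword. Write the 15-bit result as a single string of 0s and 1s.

s1 (pos 1,3,5,7,9,11,13,15): 0⊕1⊕1⊕1⊕0⊕0⊕0⊕0 = 1
s2 (pos 2,3,6,7,10,11,14,15): 0⊕1⊕1⊕1⊕1⊕0⊕1⊕0 = 1
s4 (pos 4,5,6,7,12,13,14,15): 0⊕1⊕1⊕1⊕0⊕0⊕1⊕0 = 0
s8 (pos 8,9,10,11,12,13,14,15): 0⊕0⊕1⊕0⊕0⊕0⊕1⊕0 = 0
Syndrome s8…s1 = 0011 → error at position 3.
Flip position 3: 001011100100010 → 000011100100010

000011100100010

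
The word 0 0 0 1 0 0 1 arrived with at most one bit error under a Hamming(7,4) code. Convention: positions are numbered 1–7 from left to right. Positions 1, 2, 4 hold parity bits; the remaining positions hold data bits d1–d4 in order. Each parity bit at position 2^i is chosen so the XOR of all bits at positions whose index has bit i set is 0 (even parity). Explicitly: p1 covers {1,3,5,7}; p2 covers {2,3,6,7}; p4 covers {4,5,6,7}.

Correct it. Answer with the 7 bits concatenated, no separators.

0011001

s1 (pos 1,3,5,7): 0⊕0⊕0⊕1 = 1
s2 (pos 2,3,6,7): 0⊕0⊕0⊕1 = 1
s4 (pos 4,5,6,7): 1⊕0⊕0⊕1 = 0
Syndrome s4…s1 = 011 → error at position 3.
Flip position 3: 0001001 → 0011001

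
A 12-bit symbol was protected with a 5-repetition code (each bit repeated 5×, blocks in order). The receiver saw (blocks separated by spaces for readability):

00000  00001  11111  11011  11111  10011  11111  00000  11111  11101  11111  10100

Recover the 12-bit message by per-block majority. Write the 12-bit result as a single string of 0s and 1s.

001111101110

Block 1 (00000): 0 ones → 0
Block 2 (00001): 1 one → 0
Block 3 (11111): 5 ones → 1
Block 4 (11011): 4 ones → 1
Block 5 (11111): 5 ones → 1
Block 6 (10011): 3 ones → 1
Block 7 (11111): 5 ones → 1
Block 8 (00000): 0 ones → 0
Block 9 (11111): 5 ones → 1
Block 10 (11101): 4 ones → 1
Block 11 (11111): 5 ones → 1
Block 12 (10100): 2 ones → 0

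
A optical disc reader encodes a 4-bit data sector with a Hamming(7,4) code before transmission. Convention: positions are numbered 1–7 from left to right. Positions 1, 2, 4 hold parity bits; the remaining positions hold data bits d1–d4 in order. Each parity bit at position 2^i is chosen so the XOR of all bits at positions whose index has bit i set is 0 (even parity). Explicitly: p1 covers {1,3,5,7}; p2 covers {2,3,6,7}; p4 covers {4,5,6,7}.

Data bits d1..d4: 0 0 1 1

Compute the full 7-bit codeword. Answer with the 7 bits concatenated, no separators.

Place data at non-parity positions: p1 p2 0 p4 0 1 1
p1 (pos 1,3,5,7): XOR of data positions = 0⊕0⊕1 = 1
p2 (pos 2,3,6,7): XOR of data positions = 0⊕1⊕1 = 0
p4 (pos 4,5,6,7): XOR of data positions = 0⊕1⊕1 = 0
Codeword: 1000011

1000011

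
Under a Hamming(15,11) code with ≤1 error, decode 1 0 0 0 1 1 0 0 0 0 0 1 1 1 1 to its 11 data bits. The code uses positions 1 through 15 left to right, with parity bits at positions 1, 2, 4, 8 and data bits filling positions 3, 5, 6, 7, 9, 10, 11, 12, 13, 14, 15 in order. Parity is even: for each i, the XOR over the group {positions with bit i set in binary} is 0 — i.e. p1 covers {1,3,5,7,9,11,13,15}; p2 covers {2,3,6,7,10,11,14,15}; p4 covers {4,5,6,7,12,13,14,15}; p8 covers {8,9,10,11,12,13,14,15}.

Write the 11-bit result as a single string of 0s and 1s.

s1 (pos 1,3,5,7,9,11,13,15): 1⊕0⊕1⊕0⊕0⊕0⊕1⊕1 = 0
s2 (pos 2,3,6,7,10,11,14,15): 0⊕0⊕1⊕0⊕0⊕0⊕1⊕1 = 1
s4 (pos 4,5,6,7,12,13,14,15): 0⊕1⊕1⊕0⊕1⊕1⊕1⊕1 = 0
s8 (pos 8,9,10,11,12,13,14,15): 0⊕0⊕0⊕0⊕1⊕1⊕1⊕1 = 0
Syndrome s8…s1 = 0010 → error at position 2.
Flip position 2: 100011000001111 → 110011000001111
Read data bits from positions 3,5,6,7,9,10,11,12,13,14,15: 01100001111

01100001111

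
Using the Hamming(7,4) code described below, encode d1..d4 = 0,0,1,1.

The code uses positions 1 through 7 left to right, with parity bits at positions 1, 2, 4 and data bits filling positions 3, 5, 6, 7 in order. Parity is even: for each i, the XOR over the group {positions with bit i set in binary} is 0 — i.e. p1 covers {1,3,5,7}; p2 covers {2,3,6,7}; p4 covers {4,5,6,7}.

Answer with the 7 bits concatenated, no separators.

Place data at non-parity positions: p1 p2 0 p4 0 1 1
p1 (pos 1,3,5,7): XOR of data positions = 0⊕0⊕1 = 1
p2 (pos 2,3,6,7): XOR of data positions = 0⊕1⊕1 = 0
p4 (pos 4,5,6,7): XOR of data positions = 0⊕1⊕1 = 0
Codeword: 1000011

1000011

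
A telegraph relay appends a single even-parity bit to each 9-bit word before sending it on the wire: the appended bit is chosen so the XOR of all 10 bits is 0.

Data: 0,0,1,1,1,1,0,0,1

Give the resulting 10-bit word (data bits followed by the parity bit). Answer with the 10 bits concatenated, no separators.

0011110011

XOR of the 9 data bits: 0⊕0⊕1⊕1⊕1⊕1⊕0⊕0⊕1 = 1
Parity bit = 1 (so all 10 bits XOR to 0).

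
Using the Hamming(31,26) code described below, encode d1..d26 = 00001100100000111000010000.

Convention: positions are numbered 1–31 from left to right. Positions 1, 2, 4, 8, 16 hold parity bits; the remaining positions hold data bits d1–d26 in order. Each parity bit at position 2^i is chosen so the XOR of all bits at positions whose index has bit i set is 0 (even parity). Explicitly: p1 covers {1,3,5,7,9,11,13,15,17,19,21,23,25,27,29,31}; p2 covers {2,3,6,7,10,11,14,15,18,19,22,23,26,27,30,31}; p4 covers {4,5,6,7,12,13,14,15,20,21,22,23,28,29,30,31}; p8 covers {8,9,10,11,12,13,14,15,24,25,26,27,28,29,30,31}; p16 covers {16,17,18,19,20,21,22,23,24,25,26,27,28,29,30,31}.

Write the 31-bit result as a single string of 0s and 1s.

Place data at non-parity positions: p1 p2 0 p4 0 0 0 p8 1 1 0 0 1 0 0 p16 0 0 0 1 1 1 0 0 0 0 1 0 0 0 0
p1 (pos 1,3,5,7,9,11,13,15,17,19,21,23,25,27,29,31): XOR of data positions = 0⊕0⊕0⊕1⊕0⊕1⊕0⊕0⊕0⊕1⊕0⊕0⊕1⊕0⊕0 = 0
p2 (pos 2,3,6,7,10,11,14,15,18,19,22,23,26,27,30,31): XOR of data positions = 0⊕0⊕0⊕1⊕0⊕0⊕0⊕0⊕0⊕1⊕0⊕0⊕1⊕0⊕0 = 1
p4 (pos 4,5,6,7,12,13,14,15,20,21,22,23,28,29,30,31): XOR of data positions = 0⊕0⊕0⊕0⊕1⊕0⊕0⊕1⊕1⊕1⊕0⊕0⊕0⊕0⊕0 = 0
p8 (pos 8,9,10,11,12,13,14,15,24,25,26,27,28,29,30,31): XOR of data positions = 1⊕1⊕0⊕0⊕1⊕0⊕0⊕0⊕0⊕0⊕1⊕0⊕0⊕0⊕0 = 0
p16 (pos 16,17,18,19,20,21,22,23,24,25,26,27,28,29,30,31): XOR of data positions = 0⊕0⊕0⊕1⊕1⊕1⊕0⊕0⊕0⊕0⊕1⊕0⊕0⊕0⊕0 = 0
Codeword: 0100000011001000000111000010000

0100000011001000000111000010000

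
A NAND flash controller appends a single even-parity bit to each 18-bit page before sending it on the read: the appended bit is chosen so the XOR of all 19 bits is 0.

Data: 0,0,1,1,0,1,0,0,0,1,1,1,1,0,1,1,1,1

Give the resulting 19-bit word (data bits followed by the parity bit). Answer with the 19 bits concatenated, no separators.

XOR of the 18 data bits: 0⊕0⊕1⊕1⊕0⊕1⊕0⊕0⊕0⊕1⊕1⊕1⊕1⊕0⊕1⊕1⊕1⊕1 = 1
Parity bit = 1 (so all 19 bits XOR to 0).

0011010001111011111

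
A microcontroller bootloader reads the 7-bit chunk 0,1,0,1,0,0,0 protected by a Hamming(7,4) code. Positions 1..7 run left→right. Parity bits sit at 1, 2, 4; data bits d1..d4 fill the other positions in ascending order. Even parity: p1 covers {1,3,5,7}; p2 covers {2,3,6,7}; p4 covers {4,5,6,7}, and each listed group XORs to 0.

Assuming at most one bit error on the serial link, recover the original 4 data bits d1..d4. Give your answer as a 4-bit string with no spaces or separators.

0010

s1 (pos 1,3,5,7): 0⊕0⊕0⊕0 = 0
s2 (pos 2,3,6,7): 1⊕0⊕0⊕0 = 1
s4 (pos 4,5,6,7): 1⊕0⊕0⊕0 = 1
Syndrome s4…s1 = 110 → error at position 6.
Flip position 6: 0101000 → 0101010
Read data bits from positions 3,5,6,7: 0010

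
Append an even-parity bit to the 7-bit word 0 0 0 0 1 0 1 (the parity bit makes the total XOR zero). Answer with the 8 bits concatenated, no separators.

XOR of the 7 data bits: 0⊕0⊕0⊕0⊕1⊕0⊕1 = 0
Parity bit = 0 (so all 8 bits XOR to 0).

00001010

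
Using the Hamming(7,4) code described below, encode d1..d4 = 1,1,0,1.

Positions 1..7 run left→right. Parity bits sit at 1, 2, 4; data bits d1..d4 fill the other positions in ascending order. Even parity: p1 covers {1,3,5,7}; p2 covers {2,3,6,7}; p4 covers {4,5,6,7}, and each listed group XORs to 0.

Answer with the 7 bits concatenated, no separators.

Place data at non-parity positions: p1 p2 1 p4 1 0 1
p1 (pos 1,3,5,7): XOR of data positions = 1⊕1⊕1 = 1
p2 (pos 2,3,6,7): XOR of data positions = 1⊕0⊕1 = 0
p4 (pos 4,5,6,7): XOR of data positions = 1⊕0⊕1 = 0
Codeword: 1010101

1010101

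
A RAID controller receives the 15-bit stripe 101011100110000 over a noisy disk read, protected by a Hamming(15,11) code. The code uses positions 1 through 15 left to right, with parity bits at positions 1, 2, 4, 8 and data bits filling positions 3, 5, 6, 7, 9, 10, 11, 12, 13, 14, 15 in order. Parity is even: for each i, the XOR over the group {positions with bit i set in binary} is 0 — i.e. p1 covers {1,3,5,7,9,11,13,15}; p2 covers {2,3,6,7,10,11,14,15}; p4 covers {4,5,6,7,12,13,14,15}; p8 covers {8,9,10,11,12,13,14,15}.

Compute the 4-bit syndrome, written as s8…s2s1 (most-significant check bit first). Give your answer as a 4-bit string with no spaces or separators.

s1 (pos 1,3,5,7,9,11,13,15): 1⊕1⊕1⊕1⊕0⊕1⊕0⊕0 = 1
s2 (pos 2,3,6,7,10,11,14,15): 0⊕1⊕1⊕1⊕1⊕1⊕0⊕0 = 1
s4 (pos 4,5,6,7,12,13,14,15): 0⊕1⊕1⊕1⊕0⊕0⊕0⊕0 = 1
s8 (pos 8,9,10,11,12,13,14,15): 0⊕0⊕1⊕1⊕0⊕0⊕0⊕0 = 0
Syndrome s8…s1 = 0111 → error at position 7.

0111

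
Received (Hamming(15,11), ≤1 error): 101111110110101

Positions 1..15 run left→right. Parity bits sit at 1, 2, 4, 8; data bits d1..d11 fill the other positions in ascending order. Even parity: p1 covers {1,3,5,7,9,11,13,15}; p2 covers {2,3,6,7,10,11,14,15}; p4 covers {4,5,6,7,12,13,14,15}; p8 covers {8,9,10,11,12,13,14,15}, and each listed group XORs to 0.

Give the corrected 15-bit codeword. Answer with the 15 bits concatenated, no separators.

s1 (pos 1,3,5,7,9,11,13,15): 1⊕1⊕1⊕1⊕0⊕1⊕1⊕1 = 1
s2 (pos 2,3,6,7,10,11,14,15): 0⊕1⊕1⊕1⊕1⊕1⊕0⊕1 = 0
s4 (pos 4,5,6,7,12,13,14,15): 1⊕1⊕1⊕1⊕0⊕1⊕0⊕1 = 0
s8 (pos 8,9,10,11,12,13,14,15): 1⊕0⊕1⊕1⊕0⊕1⊕0⊕1 = 1
Syndrome s8…s1 = 1001 → error at position 9.
Flip position 9: 101111110110101 → 101111111110101

101111111110101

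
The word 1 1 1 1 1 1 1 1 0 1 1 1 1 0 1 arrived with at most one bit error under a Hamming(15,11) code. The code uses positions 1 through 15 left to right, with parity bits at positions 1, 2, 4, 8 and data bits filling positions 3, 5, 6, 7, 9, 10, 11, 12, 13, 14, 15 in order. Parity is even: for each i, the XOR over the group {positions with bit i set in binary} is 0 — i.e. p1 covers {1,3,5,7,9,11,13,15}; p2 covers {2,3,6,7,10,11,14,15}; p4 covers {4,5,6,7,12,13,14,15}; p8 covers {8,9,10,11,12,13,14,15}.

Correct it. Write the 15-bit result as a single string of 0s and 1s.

s1 (pos 1,3,5,7,9,11,13,15): 1⊕1⊕1⊕1⊕0⊕1⊕1⊕1 = 1
s2 (pos 2,3,6,7,10,11,14,15): 1⊕1⊕1⊕1⊕1⊕1⊕0⊕1 = 1
s4 (pos 4,5,6,7,12,13,14,15): 1⊕1⊕1⊕1⊕1⊕1⊕0⊕1 = 1
s8 (pos 8,9,10,11,12,13,14,15): 1⊕0⊕1⊕1⊕1⊕1⊕0⊕1 = 0
Syndrome s8…s1 = 0111 → error at position 7.
Flip position 7: 111111110111101 → 111111010111101

111111010111101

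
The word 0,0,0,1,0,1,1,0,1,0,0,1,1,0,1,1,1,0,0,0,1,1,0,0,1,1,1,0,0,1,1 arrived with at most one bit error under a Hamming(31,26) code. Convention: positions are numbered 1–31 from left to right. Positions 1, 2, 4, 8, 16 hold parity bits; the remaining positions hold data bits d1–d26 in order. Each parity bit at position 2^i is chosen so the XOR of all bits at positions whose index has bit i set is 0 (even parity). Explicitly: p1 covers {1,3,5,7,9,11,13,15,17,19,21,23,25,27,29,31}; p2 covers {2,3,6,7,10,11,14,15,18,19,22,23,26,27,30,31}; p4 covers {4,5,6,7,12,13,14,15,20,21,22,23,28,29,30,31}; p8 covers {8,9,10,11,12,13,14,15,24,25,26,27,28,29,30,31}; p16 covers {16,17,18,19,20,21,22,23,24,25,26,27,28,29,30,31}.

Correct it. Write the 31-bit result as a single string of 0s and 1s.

0001011010011011100011000110011

s1 (pos 1,3,5,7,9,11,13,15,17,19,21,23,25,27,29,31): 0⊕0⊕0⊕1⊕1⊕0⊕1⊕1⊕1⊕0⊕1⊕0⊕1⊕1⊕0⊕1 = 1
s2 (pos 2,3,6,7,10,11,14,15,18,19,22,23,26,27,30,31): 0⊕0⊕1⊕1⊕0⊕0⊕0⊕1⊕0⊕0⊕1⊕0⊕1⊕1⊕1⊕1 = 0
s4 (pos 4,5,6,7,12,13,14,15,20,21,22,23,28,29,30,31): 1⊕0⊕1⊕1⊕1⊕1⊕0⊕1⊕0⊕1⊕1⊕0⊕0⊕0⊕1⊕1 = 0
s8 (pos 8,9,10,11,12,13,14,15,24,25,26,27,28,29,30,31): 0⊕1⊕0⊕0⊕1⊕1⊕0⊕1⊕0⊕1⊕1⊕1⊕0⊕0⊕1⊕1 = 1
s16 (pos 16,17,18,19,20,21,22,23,24,25,26,27,28,29,30,31): 1⊕1⊕0⊕0⊕0⊕1⊕1⊕0⊕0⊕1⊕1⊕1⊕0⊕0⊕1⊕1 = 1
Syndrome s16…s1 = 11001 → error at position 25.
Flip position 25: 0001011010011011100011001110011 → 0001011010011011100011000110011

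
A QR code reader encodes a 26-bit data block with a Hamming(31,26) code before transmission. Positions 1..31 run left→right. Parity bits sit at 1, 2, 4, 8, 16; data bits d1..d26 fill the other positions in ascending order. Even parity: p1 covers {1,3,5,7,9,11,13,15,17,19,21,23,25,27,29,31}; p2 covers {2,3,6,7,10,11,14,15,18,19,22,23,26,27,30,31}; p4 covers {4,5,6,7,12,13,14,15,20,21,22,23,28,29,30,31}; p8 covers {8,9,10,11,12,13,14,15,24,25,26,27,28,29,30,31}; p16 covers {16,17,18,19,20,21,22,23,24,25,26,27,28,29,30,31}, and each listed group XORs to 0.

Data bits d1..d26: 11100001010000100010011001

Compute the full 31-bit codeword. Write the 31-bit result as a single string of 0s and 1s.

Place data at non-parity positions: p1 p2 1 p4 1 1 0 p8 0 0 0 1 0 1 0 p16 0 0 0 1 0 0 0 1 0 0 1 1 0 0 1
p1 (pos 1,3,5,7,9,11,13,15,17,19,21,23,25,27,29,31): XOR of data positions = 1⊕1⊕0⊕0⊕0⊕0⊕0⊕0⊕0⊕0⊕0⊕0⊕1⊕0⊕1 = 0
p2 (pos 2,3,6,7,10,11,14,15,18,19,22,23,26,27,30,31): XOR of data positions = 1⊕1⊕0⊕0⊕0⊕1⊕0⊕0⊕0⊕0⊕0⊕0⊕1⊕0⊕1 = 1
p4 (pos 4,5,6,7,12,13,14,15,20,21,22,23,28,29,30,31): XOR of data positions = 1⊕1⊕0⊕1⊕0⊕1⊕0⊕1⊕0⊕0⊕0⊕1⊕0⊕0⊕1 = 1
p8 (pos 8,9,10,11,12,13,14,15,24,25,26,27,28,29,30,31): XOR of data positions = 0⊕0⊕0⊕1⊕0⊕1⊕0⊕1⊕0⊕0⊕1⊕1⊕0⊕0⊕1 = 0
p16 (pos 16,17,18,19,20,21,22,23,24,25,26,27,28,29,30,31): XOR of data positions = 0⊕0⊕0⊕1⊕0⊕0⊕0⊕1⊕0⊕0⊕1⊕1⊕0⊕0⊕1 = 1
Codeword: 0111110000010101000100010011001

0111110000010101000100010011001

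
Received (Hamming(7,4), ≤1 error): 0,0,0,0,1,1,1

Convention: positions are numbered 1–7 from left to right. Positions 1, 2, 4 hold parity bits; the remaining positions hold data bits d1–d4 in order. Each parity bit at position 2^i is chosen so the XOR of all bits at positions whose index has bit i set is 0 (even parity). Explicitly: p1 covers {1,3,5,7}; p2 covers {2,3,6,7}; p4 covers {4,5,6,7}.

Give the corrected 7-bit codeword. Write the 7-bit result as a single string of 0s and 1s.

s1 (pos 1,3,5,7): 0⊕0⊕1⊕1 = 0
s2 (pos 2,3,6,7): 0⊕0⊕1⊕1 = 0
s4 (pos 4,5,6,7): 0⊕1⊕1⊕1 = 1
Syndrome s4…s1 = 100 → error at position 4.
Flip position 4: 0000111 → 0001111

0001111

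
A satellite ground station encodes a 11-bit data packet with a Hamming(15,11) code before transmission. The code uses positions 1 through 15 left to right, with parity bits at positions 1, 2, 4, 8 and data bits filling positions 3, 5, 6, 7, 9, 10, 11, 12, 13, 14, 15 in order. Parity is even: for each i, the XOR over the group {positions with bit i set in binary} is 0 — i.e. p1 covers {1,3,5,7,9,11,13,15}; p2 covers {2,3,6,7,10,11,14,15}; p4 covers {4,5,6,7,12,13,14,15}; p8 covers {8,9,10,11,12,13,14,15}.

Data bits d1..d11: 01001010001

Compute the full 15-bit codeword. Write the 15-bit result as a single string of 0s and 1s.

Place data at non-parity positions: p1 p2 0 p4 1 0 0 p8 1 0 1 0 0 0 1
p1 (pos 1,3,5,7,9,11,13,15): XOR of data positions = 0⊕1⊕0⊕1⊕1⊕0⊕1 = 0
p2 (pos 2,3,6,7,10,11,14,15): XOR of data positions = 0⊕0⊕0⊕0⊕1⊕0⊕1 = 0
p4 (pos 4,5,6,7,12,13,14,15): XOR of data positions = 1⊕0⊕0⊕0⊕0⊕0⊕1 = 0
p8 (pos 8,9,10,11,12,13,14,15): XOR of data positions = 1⊕0⊕1⊕0⊕0⊕0⊕1 = 1
Codeword: 000010011010001

000010011010001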